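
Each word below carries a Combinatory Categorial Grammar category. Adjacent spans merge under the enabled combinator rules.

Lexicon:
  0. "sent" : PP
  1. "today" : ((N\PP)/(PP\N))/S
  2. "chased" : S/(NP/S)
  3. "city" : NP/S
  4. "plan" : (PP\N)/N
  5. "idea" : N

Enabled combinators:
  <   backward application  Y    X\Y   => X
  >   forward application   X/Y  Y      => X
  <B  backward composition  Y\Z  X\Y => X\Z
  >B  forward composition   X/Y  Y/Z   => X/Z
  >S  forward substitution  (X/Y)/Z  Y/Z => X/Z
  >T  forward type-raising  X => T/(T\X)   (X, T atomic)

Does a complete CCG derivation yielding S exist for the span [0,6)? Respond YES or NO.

PP ((N\PP)/(PP\N))/S S/(NP/S) NP/S (PP\N)/N N
CKY chart[0,6] = {N, N/(N\N), NP/(NP\N), PP/(PP\N), S/(S\N)}; S ∉ chart

NO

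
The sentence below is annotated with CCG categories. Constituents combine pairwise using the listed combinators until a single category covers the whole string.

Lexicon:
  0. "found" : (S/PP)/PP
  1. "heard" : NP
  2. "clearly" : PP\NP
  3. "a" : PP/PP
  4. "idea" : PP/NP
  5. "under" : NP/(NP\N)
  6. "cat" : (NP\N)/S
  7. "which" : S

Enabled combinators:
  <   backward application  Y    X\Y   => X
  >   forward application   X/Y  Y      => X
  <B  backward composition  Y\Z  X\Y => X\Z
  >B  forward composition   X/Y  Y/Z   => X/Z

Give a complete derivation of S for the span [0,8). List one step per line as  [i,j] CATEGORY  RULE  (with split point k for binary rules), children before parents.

[0,8] S   >
  [0,5] S/NP   >B
    [0,3] S/PP   >
      [0,1] "found" : (S/PP)/PP
      [1,3] PP   <
        [1,2] "heard" : NP
        [2,3] "clearly" : PP\NP
    [3,5] PP/NP   >B
      [3,4] "a" : PP/PP
      [4,5] "idea" : PP/NP
  [5,8] NP   >
    [5,6] "under" : NP/(NP\N)
    [6,8] NP\N   >
      [6,7] "cat" : (NP\N)/S
      [7,8] "which" : S

[0,1] (S/PP)/PP  lex  "found"
[1,2] NP  lex  "heard"
[2,3] PP\NP  lex  "clearly"
[1,3] PP  <  k=2
[0,3] S/PP  >  k=1
[3,4] PP/PP  lex  "a"
[4,5] PP/NP  lex  "idea"
[3,5] PP/NP  >B  k=4
[0,5] S/NP  >B  k=3
[5,6] NP/(NP\N)  lex  "under"
[6,7] (NP\N)/S  lex  "cat"
[7,8] S  lex  "which"
[6,8] NP\N  >  k=7
[5,8] NP  >  k=6
[0,8] S  >  k=5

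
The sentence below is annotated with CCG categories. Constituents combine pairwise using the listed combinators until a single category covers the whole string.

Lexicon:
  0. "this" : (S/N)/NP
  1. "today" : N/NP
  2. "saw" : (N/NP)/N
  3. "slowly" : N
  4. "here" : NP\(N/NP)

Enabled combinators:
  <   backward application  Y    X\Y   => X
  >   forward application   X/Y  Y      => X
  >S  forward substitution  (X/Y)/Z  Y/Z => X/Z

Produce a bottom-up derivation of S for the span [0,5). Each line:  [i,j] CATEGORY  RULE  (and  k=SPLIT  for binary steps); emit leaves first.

[0,1] (S/N)/NP  lex  "this"
[1,2] N/NP  lex  "today"
[0,2] S/NP  >S  k=1
[2,3] (N/NP)/N  lex  "saw"
[3,4] N  lex  "slowly"
[2,4] N/NP  >  k=3
[4,5] NP\(N/NP)  lex  "here"
[2,5] NP  <  k=4
[0,5] S  >  k=2

[0,5] S   >
  [0,2] S/NP   >S
    [0,1] "this" : (S/N)/NP
    [1,2] "today" : N/NP
  [2,5] NP   <
    [2,4] N/NP   >
      [2,3] "saw" : (N/NP)/N
      [3,4] "slowly" : N
    [4,5] "here" : NP\(N/NP)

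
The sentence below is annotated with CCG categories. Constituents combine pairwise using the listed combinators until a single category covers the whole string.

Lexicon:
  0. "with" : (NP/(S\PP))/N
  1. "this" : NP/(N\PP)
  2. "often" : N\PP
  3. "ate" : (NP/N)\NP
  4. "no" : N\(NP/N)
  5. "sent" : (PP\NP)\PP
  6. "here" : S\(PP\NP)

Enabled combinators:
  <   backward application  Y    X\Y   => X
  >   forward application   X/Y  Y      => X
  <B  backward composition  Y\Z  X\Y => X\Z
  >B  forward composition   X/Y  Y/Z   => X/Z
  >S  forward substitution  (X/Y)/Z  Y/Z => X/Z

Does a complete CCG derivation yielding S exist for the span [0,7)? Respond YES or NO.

(NP/(S\PP))/N NP/(N\PP) N\PP (NP/N)\NP N\(NP/N) (PP\NP)\PP S\(PP\NP)
CKY chart[0,7] = {NP}; S ∉ chart

NO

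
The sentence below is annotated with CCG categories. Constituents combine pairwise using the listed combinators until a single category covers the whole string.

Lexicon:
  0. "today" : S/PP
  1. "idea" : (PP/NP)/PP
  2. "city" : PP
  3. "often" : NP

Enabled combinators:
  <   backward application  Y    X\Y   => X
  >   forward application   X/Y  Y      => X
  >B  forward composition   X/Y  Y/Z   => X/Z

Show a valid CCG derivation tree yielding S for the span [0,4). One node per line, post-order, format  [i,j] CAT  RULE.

[0,1] S/PP  lex  "today"
[1,2] (PP/NP)/PP  lex  "idea"
[2,3] PP  lex  "city"
[1,3] PP/NP  >  k=2
[3,4] NP  lex  "often"
[1,4] PP  >  k=3
[0,4] S  >  k=1

[0,4] S   >
  [0,1] "today" : S/PP
  [1,4] PP   >
    [1,3] PP/NP   >
      [1,2] "idea" : (PP/NP)/PP
      [2,3] "city" : PP
    [3,4] "often" : NP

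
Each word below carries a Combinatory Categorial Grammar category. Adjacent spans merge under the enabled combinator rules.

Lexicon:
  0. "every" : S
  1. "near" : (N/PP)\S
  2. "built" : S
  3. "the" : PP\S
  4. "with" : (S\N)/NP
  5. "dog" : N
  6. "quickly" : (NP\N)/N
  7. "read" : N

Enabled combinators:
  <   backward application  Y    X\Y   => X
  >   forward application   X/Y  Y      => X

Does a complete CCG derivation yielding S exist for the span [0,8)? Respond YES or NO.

YES

[0,8] S   <
  [0,4] N   >
    [0,2] N/PP   <
      [0,1] "every" : S
      [1,2] "near" : (N/PP)\S
    [2,4] PP   <
      [2,3] "built" : S
      [3,4] "the" : PP\S
  [4,8] S\N   >
    [4,5] "with" : (S\N)/NP
    [5,8] NP   <
      [5,6] "dog" : N
      [6,8] NP\N   >
        [6,7] "quickly" : (NP\N)/N
        [7,8] "read" : N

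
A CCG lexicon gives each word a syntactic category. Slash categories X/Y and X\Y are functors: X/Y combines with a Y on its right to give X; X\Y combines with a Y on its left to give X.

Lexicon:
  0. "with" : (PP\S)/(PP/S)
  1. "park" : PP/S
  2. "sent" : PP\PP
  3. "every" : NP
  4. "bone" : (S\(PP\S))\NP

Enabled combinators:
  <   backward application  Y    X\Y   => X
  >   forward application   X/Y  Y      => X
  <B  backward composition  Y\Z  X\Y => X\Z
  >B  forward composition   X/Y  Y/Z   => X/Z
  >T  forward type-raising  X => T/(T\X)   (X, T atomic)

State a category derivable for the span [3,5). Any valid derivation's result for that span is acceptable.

S\(PP\S)

[0,5] S   <
  [0,3] PP\S   <B
    [0,2] PP\S   >
      [0,1] "with" : (PP\S)/(PP/S)
      [1,2] "park" : PP/S
    [2,3] "sent" : PP\PP
  [3,5] S\(PP\S)   <
    [3,4] "every" : NP
    [4,5] "bone" : (S\(PP\S))\NP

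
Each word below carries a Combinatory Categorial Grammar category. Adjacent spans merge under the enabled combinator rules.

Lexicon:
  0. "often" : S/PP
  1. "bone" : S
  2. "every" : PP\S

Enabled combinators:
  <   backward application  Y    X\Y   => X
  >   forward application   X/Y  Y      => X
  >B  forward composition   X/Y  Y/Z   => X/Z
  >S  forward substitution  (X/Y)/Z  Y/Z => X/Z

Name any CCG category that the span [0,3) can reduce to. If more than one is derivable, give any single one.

[0,3] S   >
  [0,1] "often" : S/PP
  [1,3] PP   <
    [1,2] "bone" : S
    [2,3] "every" : PP\S

S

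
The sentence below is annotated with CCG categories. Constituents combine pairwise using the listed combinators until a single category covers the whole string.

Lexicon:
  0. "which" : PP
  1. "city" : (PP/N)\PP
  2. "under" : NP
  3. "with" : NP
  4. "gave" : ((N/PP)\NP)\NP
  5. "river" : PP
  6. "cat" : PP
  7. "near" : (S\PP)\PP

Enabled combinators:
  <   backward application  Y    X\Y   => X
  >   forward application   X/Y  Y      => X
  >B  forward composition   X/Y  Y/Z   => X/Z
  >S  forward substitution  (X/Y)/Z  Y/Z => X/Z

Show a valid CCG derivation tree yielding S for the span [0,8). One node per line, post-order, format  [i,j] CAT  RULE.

[0,8] S   <
  [0,6] PP   >
    [0,2] PP/N   <
      [0,1] "which" : PP
      [1,2] "city" : (PP/N)\PP
    [2,6] N   >
      [2,5] N/PP   <
        [2,3] "under" : NP
        [3,5] (N/PP)\NP   <
          [3,4] "with" : NP
          [4,5] "gave" : ((N/PP)\NP)\NP
      [5,6] "river" : PP
  [6,8] S\PP   <
    [6,7] "cat" : PP
    [7,8] "near" : (S\PP)\PP

[0,1] PP  lex  "which"
[1,2] (PP/N)\PP  lex  "city"
[0,2] PP/N  <  k=1
[2,3] NP  lex  "under"
[3,4] NP  lex  "with"
[4,5] ((N/PP)\NP)\NP  lex  "gave"
[3,5] (N/PP)\NP  <  k=4
[2,5] N/PP  <  k=3
[5,6] PP  lex  "river"
[2,6] N  >  k=5
[0,6] PP  >  k=2
[6,7] PP  lex  "cat"
[7,8] (S\PP)\PP  lex  "near"
[6,8] S\PP  <  k=7
[0,8] S  <  k=6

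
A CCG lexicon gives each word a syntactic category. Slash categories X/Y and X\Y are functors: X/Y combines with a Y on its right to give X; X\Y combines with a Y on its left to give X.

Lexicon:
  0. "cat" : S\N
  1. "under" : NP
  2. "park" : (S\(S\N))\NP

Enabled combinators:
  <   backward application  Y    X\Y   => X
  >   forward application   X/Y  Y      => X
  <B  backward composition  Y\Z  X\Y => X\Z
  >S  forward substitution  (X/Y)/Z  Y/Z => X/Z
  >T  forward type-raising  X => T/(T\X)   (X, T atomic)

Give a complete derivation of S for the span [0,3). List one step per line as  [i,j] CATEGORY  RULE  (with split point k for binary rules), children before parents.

[0,3] S   <
  [0,1] "cat" : S\N
  [1,3] S\(S\N)   <
    [1,2] "under" : NP
    [2,3] "park" : (S\(S\N))\NP

[0,1] S\N  lex  "cat"
[1,2] NP  lex  "under"
[2,3] (S\(S\N))\NP  lex  "park"
[1,3] S\(S\N)  <  k=2
[0,3] S  <  k=1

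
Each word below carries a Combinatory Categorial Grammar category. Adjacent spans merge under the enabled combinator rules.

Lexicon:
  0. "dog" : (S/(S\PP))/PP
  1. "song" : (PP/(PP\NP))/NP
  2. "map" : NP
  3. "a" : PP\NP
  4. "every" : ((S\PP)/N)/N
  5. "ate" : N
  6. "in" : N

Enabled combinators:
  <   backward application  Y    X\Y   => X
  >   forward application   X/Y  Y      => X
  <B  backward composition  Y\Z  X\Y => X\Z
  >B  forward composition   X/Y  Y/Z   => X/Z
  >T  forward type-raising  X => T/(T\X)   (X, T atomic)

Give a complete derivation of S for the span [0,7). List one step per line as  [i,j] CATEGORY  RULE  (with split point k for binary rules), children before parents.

[0,1] (S/(S\PP))/PP  lex  "dog"
[1,2] (PP/(PP\NP))/NP  lex  "song"
[2,3] NP  lex  "map"
[1,3] PP/(PP\NP)  >  k=2
[3,4] PP\NP  lex  "a"
[1,4] PP  >  k=3
[0,4] S/(S\PP)  >  k=1
[4,5] ((S\PP)/N)/N  lex  "every"
[5,6] N  lex  "ate"
[4,6] (S\PP)/N  >  k=5
[6,7] N  lex  "in"
[4,7] S\PP  >  k=6
[0,7] S  >  k=4

[0,7] S   >
  [0,4] S/(S\PP)   >
    [0,1] "dog" : (S/(S\PP))/PP
    [1,4] PP   >
      [1,3] PP/(PP\NP)   >
        [1,2] "song" : (PP/(PP\NP))/NP
        [2,3] "map" : NP
      [3,4] "a" : PP\NP
  [4,7] S\PP   >
    [4,6] (S\PP)/N   >
      [4,5] "every" : ((S\PP)/N)/N
      [5,6] "ate" : N
    [6,7] "in" : N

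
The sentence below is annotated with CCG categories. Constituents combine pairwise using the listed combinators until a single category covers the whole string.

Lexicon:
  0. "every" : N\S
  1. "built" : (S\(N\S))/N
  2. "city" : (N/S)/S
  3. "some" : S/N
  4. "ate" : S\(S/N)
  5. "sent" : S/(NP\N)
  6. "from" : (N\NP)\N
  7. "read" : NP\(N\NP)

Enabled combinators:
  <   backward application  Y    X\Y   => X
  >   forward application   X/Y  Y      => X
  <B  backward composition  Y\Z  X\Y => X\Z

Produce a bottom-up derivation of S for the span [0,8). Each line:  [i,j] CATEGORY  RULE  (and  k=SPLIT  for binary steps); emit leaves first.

[0,1] N\S  lex  "every"
[1,2] (S\(N\S))/N  lex  "built"
[2,3] (N/S)/S  lex  "city"
[3,4] S/N  lex  "some"
[4,5] S\(S/N)  lex  "ate"
[3,5] S  <  k=4
[2,5] N/S  >  k=3
[5,6] S/(NP\N)  lex  "sent"
[6,7] (N\NP)\N  lex  "from"
[7,8] NP\(N\NP)  lex  "read"
[6,8] NP\N  <B  k=7
[5,8] S  >  k=6
[2,8] N  >  k=5
[1,8] S\(N\S)  >  k=2
[0,8] S  <  k=1

[0,8] S   <
  [0,1] "every" : N\S
  [1,8] S\(N\S)   >
    [1,2] "built" : (S\(N\S))/N
    [2,8] N   >
      [2,5] N/S   >
        [2,3] "city" : (N/S)/S
        [3,5] S   <
          [3,4] "some" : S/N
          [4,5] "ate" : S\(S/N)
      [5,8] S   >
        [5,6] "sent" : S/(NP\N)
        [6,8] NP\N   <B
          [6,7] "from" : (N\NP)\N
          [7,8] "read" : NP\(N\NP)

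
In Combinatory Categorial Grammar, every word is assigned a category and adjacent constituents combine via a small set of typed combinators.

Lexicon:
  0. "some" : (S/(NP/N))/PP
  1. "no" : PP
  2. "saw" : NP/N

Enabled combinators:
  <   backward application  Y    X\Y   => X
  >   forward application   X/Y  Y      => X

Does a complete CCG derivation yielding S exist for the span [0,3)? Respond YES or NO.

[0,3] S   >
  [0,2] S/(NP/N)   >
    [0,1] "some" : (S/(NP/N))/PP
    [1,2] "no" : PP
  [2,3] "saw" : NP/N

YES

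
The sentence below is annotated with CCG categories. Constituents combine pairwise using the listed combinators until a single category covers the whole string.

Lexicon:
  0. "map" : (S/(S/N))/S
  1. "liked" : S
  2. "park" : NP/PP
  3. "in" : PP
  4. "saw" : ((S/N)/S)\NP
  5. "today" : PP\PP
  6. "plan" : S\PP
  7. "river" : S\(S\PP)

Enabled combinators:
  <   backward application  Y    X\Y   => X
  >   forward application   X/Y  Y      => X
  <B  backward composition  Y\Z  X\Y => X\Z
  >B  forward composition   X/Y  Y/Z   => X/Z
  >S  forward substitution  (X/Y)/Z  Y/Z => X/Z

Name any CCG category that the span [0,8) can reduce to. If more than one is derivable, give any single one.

S

[0,8] S   >
  [0,2] S/(S/N)   >
    [0,1] "map" : (S/(S/N))/S
    [1,2] "liked" : S
  [2,8] S/N   >
    [2,5] (S/N)/S   <
      [2,4] NP   >
        [2,3] "park" : NP/PP
        [3,4] "in" : PP
      [4,5] "saw" : ((S/N)/S)\NP
    [5,8] S   <
      [5,7] S\PP   <B
        [5,6] "today" : PP\PP
        [6,7] "plan" : S\PP
      [7,8] "river" : S\(S\PP)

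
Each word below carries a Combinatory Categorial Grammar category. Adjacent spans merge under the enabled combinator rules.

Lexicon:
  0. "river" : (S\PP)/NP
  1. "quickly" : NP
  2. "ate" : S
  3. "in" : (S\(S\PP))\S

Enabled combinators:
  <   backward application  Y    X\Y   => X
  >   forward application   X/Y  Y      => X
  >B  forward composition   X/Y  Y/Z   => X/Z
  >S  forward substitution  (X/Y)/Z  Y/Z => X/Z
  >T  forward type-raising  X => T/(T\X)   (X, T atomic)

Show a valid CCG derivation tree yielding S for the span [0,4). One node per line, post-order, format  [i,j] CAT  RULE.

[0,1] (S\PP)/NP  lex  "river"
[1,2] NP  lex  "quickly"
[0,2] S\PP  >  k=1
[2,3] S  lex  "ate"
[3,4] (S\(S\PP))\S  lex  "in"
[2,4] S\(S\PP)  <  k=3
[0,4] S  <  k=2

[0,4] S   <
  [0,2] S\PP   >
    [0,1] "river" : (S\PP)/NP
    [1,2] "quickly" : NP
  [2,4] S\(S\PP)   <
    [2,3] "ate" : S
    [3,4] "in" : (S\(S\PP))\S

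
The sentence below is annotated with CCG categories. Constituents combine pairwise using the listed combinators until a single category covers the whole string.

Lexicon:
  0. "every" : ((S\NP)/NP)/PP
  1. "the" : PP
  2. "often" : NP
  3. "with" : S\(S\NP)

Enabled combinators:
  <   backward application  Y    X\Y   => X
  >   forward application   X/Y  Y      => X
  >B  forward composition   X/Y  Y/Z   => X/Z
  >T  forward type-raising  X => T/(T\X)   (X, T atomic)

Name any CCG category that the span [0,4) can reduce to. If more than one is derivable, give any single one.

[0,4] S   <
  [0,3] S\NP   >
    [0,2] (S\NP)/NP   >
      [0,1] "every" : ((S\NP)/NP)/PP
      [1,2] "the" : PP
    [2,3] "often" : NP
  [3,4] "with" : S\(S\NP)

S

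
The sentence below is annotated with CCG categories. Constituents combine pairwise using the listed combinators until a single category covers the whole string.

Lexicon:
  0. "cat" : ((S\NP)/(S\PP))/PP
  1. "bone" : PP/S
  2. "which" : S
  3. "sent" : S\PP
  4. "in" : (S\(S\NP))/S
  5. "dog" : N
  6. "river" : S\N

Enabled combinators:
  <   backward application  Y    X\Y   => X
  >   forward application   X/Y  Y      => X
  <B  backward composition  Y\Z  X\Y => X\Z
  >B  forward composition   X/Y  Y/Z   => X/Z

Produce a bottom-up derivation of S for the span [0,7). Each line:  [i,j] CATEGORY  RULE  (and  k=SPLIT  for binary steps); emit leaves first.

[0,7] S   <
  [0,4] S\NP   >
    [0,3] (S\NP)/(S\PP)   >
      [0,1] "cat" : ((S\NP)/(S\PP))/PP
      [1,3] PP   >
        [1,2] "bone" : PP/S
        [2,3] "which" : S
    [3,4] "sent" : S\PP
  [4,7] S\(S\NP)   >
    [4,5] "in" : (S\(S\NP))/S
    [5,7] S   <
      [5,6] "dog" : N
      [6,7] "river" : S\N

[0,1] ((S\NP)/(S\PP))/PP  lex  "cat"
[1,2] PP/S  lex  "bone"
[2,3] S  lex  "which"
[1,3] PP  >  k=2
[0,3] (S\NP)/(S\PP)  >  k=1
[3,4] S\PP  lex  "sent"
[0,4] S\NP  >  k=3
[4,5] (S\(S\NP))/S  lex  "in"
[5,6] N  lex  "dog"
[6,7] S\N  lex  "river"
[5,7] S  <  k=6
[4,7] S\(S\NP)  >  k=5
[0,7] S  <  k=4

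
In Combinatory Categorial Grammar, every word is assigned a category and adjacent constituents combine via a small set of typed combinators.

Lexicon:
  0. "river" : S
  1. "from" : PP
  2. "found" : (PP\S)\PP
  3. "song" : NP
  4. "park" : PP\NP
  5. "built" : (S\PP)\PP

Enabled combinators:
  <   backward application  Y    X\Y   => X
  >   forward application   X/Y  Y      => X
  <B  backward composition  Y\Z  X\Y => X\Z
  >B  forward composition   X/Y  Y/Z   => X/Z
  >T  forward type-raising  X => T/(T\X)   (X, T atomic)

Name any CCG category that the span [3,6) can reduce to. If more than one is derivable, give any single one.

S\PP

[0,6] S   <
  [0,3] PP   >
    [0,1] PP/(PP\S)   >T
      [0,1] "river" : S
    [1,3] PP\S   <
      [1,2] "from" : PP
      [2,3] "found" : (PP\S)\PP
  [3,6] S\PP   <
    [3,5] PP   >
      [3,4] PP/(PP\NP)   >T
        [3,4] "song" : NP
      [4,5] "park" : PP\NP
    [5,6] "built" : (S\PP)\PP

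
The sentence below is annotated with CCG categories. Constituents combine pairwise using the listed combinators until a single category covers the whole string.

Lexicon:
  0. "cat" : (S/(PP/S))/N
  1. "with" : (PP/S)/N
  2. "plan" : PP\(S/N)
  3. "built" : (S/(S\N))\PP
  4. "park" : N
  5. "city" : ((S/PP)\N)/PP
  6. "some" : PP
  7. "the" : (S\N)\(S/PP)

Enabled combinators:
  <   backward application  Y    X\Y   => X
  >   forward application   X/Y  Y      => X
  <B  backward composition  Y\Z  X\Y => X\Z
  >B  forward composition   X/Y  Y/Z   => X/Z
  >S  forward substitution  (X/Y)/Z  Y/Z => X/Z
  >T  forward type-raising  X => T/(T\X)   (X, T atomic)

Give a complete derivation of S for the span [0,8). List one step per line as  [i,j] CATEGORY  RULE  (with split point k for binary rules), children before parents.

[0,8] S   >
  [0,4] S/(S\N)   <
    [0,3] PP   <
      [0,2] S/N   >S
        [0,1] "cat" : (S/(PP/S))/N
        [1,2] "with" : (PP/S)/N
      [2,3] "plan" : PP\(S/N)
    [3,4] "built" : (S/(S\N))\PP
  [4,8] S\N   <
    [4,7] S/PP   <
      [4,5] "park" : N
      [5,7] (S/PP)\N   >
        [5,6] "city" : ((S/PP)\N)/PP
        [6,7] "some" : PP
    [7,8] "the" : (S\N)\(S/PP)

[0,1] (S/(PP/S))/N  lex  "cat"
[1,2] (PP/S)/N  lex  "with"
[0,2] S/N  >S  k=1
[2,3] PP\(S/N)  lex  "plan"
[0,3] PP  <  k=2
[3,4] (S/(S\N))\PP  lex  "built"
[0,4] S/(S\N)  <  k=3
[4,5] N  lex  "park"
[5,6] ((S/PP)\N)/PP  lex  "city"
[6,7] PP  lex  "some"
[5,7] (S/PP)\N  >  k=6
[4,7] S/PP  <  k=5
[7,8] (S\N)\(S/PP)  lex  "the"
[4,8] S\N  <  k=7
[0,8] S  >  k=4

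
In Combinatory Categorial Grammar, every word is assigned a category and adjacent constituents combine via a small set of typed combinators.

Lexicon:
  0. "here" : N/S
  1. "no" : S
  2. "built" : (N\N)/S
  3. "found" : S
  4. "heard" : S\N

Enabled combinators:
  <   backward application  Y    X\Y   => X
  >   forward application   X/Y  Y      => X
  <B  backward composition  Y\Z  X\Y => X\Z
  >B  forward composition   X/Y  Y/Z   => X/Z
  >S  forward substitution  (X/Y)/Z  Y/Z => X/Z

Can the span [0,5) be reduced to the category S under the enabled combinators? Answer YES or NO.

YES

[0,5] S   <
  [0,2] N   >
    [0,1] "here" : N/S
    [1,2] "no" : S
  [2,5] S\N   <B
    [2,4] N\N   >
      [2,3] "built" : (N\N)/S
      [3,4] "found" : S
    [4,5] "heard" : S\N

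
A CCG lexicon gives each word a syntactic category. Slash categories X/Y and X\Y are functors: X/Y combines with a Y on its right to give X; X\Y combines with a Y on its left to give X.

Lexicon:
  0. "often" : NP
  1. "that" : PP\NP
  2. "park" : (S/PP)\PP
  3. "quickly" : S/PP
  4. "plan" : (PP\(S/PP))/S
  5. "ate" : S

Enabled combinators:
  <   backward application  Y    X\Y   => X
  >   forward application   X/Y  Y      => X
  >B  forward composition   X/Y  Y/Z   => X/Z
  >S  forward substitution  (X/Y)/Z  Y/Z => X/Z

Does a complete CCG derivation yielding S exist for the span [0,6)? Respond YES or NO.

YES

[0,6] S   >
  [0,3] S/PP   <
    [0,2] PP   <
      [0,1] "often" : NP
      [1,2] "that" : PP\NP
    [2,3] "park" : (S/PP)\PP
  [3,6] PP   <
    [3,4] "quickly" : S/PP
    [4,6] PP\(S/PP)   >
      [4,5] "plan" : (PP\(S/PP))/S
      [5,6] "ate" : S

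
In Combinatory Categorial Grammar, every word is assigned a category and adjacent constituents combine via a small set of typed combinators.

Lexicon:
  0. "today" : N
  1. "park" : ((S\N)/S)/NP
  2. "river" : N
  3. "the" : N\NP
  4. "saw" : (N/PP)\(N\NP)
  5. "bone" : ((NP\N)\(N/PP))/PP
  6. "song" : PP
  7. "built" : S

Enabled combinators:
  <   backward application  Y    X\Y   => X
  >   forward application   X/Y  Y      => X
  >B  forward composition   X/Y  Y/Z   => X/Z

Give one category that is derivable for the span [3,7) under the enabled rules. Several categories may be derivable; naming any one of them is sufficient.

NP\N

[0,8] S   <
  [0,1] "today" : N
  [1,8] S\N   >
    [1,7] (S\N)/S   >
      [1,2] "park" : ((S\N)/S)/NP
      [2,7] NP   <
        [2,3] "river" : N
        [3,7] NP\N   <
          [3,5] N/PP   <
            [3,4] "the" : N\NP
            [4,5] "saw" : (N/PP)\(N\NP)
          [5,7] (NP\N)\(N/PP)   >
            [5,6] "bone" : ((NP\N)\(N/PP))/PP
            [6,7] "song" : PP
    [7,8] "built" : S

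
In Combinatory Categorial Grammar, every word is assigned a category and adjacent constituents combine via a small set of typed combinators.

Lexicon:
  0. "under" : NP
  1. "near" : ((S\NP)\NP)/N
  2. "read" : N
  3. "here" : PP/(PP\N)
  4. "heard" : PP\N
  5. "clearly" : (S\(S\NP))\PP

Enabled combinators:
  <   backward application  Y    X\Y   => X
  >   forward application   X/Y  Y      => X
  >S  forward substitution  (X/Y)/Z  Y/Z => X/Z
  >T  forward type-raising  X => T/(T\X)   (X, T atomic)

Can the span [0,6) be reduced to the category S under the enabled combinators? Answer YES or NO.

[0,6] S   <
  [0,3] S\NP   <
    [0,1] "under" : NP
    [1,3] (S\NP)\NP   >
      [1,2] "near" : ((S\NP)\NP)/N
      [2,3] "read" : N
  [3,6] S\(S\NP)   <
    [3,5] PP   >
      [3,4] "here" : PP/(PP\N)
      [4,5] "heard" : PP\N
    [5,6] "clearly" : (S\(S\NP))\PP

YES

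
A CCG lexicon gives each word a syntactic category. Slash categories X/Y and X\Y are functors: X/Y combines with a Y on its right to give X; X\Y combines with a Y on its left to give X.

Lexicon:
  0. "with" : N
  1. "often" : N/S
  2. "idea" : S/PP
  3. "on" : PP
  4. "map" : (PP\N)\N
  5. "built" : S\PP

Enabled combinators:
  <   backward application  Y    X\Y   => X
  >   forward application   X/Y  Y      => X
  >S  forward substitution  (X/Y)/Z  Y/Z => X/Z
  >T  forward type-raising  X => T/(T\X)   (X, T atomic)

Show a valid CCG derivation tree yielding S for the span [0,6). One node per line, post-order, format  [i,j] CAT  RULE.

[0,1] N  lex  "with"
[0,1] PP/(PP\N)  >T
[1,2] N/S  lex  "often"
[2,3] S/PP  lex  "idea"
[3,4] PP  lex  "on"
[2,4] S  >  k=3
[1,4] N  >  k=2
[4,5] (PP\N)\N  lex  "map"
[1,5] PP\N  <  k=4
[0,5] PP  >  k=1
[5,6] S\PP  lex  "built"
[0,6] S  <  k=5

[0,6] S   <
  [0,5] PP   >
    [0,1] PP/(PP\N)   >T
      [0,1] "with" : N
    [1,5] PP\N   <
      [1,4] N   >
        [1,2] "often" : N/S
        [2,4] S   >
          [2,3] "idea" : S/PP
          [3,4] "on" : PP
      [4,5] "map" : (PP\N)\N
  [5,6] "built" : S\PP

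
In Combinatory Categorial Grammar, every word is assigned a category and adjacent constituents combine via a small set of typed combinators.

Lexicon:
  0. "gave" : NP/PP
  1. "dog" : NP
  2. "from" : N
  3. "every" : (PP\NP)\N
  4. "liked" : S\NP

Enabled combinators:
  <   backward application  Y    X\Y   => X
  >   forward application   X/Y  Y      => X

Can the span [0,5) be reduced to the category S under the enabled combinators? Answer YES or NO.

YES

[0,5] S   <
  [0,4] NP   >
    [0,1] "gave" : NP/PP
    [1,4] PP   <
      [1,2] "dog" : NP
      [2,4] PP\NP   <
        [2,3] "from" : N
        [3,4] "every" : (PP\NP)\N
  [4,5] "liked" : S\NP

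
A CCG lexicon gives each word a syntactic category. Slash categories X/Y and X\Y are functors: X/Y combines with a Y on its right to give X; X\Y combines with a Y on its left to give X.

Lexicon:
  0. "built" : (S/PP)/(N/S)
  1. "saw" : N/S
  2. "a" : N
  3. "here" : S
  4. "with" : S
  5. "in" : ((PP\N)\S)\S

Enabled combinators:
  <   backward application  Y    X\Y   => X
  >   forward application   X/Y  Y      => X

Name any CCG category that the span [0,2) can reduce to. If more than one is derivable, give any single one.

S/PP

[0,6] S   >
  [0,2] S/PP   >
    [0,1] "built" : (S/PP)/(N/S)
    [1,2] "saw" : N/S
  [2,6] PP   <
    [2,3] "a" : N
    [3,6] PP\N   <
      [3,4] "here" : S
      [4,6] (PP\N)\S   <
        [4,5] "with" : S
        [5,6] "in" : ((PP\N)\S)\S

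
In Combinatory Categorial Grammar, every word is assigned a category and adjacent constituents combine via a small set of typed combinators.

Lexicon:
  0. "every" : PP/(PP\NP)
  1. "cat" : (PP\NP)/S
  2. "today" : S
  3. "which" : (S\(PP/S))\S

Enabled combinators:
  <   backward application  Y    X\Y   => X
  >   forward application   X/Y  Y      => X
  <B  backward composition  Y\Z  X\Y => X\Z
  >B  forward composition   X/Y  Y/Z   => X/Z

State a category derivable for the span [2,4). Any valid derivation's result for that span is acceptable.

[0,4] S   <
  [0,2] PP/S   >B
    [0,1] "every" : PP/(PP\NP)
    [1,2] "cat" : (PP\NP)/S
  [2,4] S\(PP/S)   <
    [2,3] "today" : S
    [3,4] "which" : (S\(PP/S))\S

S\(PP/S)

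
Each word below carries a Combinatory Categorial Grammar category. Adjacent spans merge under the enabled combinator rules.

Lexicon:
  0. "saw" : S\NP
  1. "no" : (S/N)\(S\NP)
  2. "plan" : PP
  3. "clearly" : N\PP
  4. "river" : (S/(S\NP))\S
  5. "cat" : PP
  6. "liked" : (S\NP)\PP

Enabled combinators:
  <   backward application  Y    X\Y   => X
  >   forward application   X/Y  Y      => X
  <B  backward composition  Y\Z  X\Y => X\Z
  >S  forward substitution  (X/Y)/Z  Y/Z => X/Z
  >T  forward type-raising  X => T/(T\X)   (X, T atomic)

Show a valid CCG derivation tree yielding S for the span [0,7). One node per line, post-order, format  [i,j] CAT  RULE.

[0,1] S\NP  lex  "saw"
[1,2] (S/N)\(S\NP)  lex  "no"
[0,2] S/N  <  k=1
[2,3] PP  lex  "plan"
[3,4] N\PP  lex  "clearly"
[2,4] N  <  k=3
[0,4] S  >  k=2
[4,5] (S/(S\NP))\S  lex  "river"
[0,5] S/(S\NP)  <  k=4
[5,6] PP  lex  "cat"
[6,7] (S\NP)\PP  lex  "liked"
[5,7] S\NP  <  k=6
[0,7] S  >  k=5

[0,7] S   >
  [0,5] S/(S\NP)   <
    [0,4] S   >
      [0,2] S/N   <
        [0,1] "saw" : S\NP
        [1,2] "no" : (S/N)\(S\NP)
      [2,4] N   <
        [2,3] "plan" : PP
        [3,4] "clearly" : N\PP
    [4,5] "river" : (S/(S\NP))\S
  [5,7] S\NP   <
    [5,6] "cat" : PP
    [6,7] "liked" : (S\NP)\PP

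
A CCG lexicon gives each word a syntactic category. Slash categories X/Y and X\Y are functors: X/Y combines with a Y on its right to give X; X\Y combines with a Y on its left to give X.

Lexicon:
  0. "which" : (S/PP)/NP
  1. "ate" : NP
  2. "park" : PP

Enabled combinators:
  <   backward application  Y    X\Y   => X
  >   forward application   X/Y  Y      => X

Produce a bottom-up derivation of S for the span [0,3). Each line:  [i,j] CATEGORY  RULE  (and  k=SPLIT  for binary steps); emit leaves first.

[0,3] S   >
  [0,2] S/PP   >
    [0,1] "which" : (S/PP)/NP
    [1,2] "ate" : NP
  [2,3] "park" : PP

[0,1] (S/PP)/NP  lex  "which"
[1,2] NP  lex  "ate"
[0,2] S/PP  >  k=1
[2,3] PP  lex  "park"
[0,3] S  >  k=2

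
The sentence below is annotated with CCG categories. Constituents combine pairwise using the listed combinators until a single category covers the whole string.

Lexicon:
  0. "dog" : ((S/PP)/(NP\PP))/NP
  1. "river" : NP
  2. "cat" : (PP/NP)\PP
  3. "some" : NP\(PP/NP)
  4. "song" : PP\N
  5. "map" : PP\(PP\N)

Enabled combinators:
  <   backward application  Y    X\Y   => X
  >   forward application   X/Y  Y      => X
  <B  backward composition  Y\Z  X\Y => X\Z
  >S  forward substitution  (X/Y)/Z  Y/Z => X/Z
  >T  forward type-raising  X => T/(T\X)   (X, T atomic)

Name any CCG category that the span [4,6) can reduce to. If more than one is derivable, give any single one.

[0,6] S   >
  [0,4] S/PP   >
    [0,2] (S/PP)/(NP\PP)   >
      [0,1] "dog" : ((S/PP)/(NP\PP))/NP
      [1,2] "river" : NP
    [2,4] NP\PP   <B
      [2,3] "cat" : (PP/NP)\PP
      [3,4] "some" : NP\(PP/NP)
  [4,6] PP   <
    [4,5] "song" : PP\N
    [5,6] "map" : PP\(PP\N)

PP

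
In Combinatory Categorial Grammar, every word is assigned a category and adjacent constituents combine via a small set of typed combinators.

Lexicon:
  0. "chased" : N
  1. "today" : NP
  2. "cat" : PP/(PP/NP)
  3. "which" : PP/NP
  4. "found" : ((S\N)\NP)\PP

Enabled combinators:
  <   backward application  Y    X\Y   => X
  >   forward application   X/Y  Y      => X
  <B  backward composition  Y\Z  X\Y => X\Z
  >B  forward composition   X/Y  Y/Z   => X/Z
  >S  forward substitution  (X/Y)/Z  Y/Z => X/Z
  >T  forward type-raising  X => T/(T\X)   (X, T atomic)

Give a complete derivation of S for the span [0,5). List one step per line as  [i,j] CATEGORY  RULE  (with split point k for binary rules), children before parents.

[0,1] N  lex  "chased"
[1,2] NP  lex  "today"
[2,3] PP/(PP/NP)  lex  "cat"
[3,4] PP/NP  lex  "which"
[2,4] PP  >  k=3
[4,5] ((S\N)\NP)\PP  lex  "found"
[2,5] (S\N)\NP  <  k=4
[1,5] S\N  <  k=2
[0,5] S  <  k=1

[0,5] S   <
  [0,1] "chased" : N
  [1,5] S\N   <
    [1,2] "today" : NP
    [2,5] (S\N)\NP   <
      [2,4] PP   >
        [2,3] "cat" : PP/(PP/NP)
        [3,4] "which" : PP/NP
      [4,5] "found" : ((S\N)\NP)\PP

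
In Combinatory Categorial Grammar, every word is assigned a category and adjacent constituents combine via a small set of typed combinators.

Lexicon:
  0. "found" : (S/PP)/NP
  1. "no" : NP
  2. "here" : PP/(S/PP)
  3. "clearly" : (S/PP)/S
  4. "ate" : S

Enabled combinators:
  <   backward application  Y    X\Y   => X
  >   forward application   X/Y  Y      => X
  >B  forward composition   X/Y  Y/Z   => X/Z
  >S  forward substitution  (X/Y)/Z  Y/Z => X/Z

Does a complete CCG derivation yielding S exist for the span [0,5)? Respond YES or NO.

YES

[0,5] S   >
  [0,2] S/PP   >
    [0,1] "found" : (S/PP)/NP
    [1,2] "no" : NP
  [2,5] PP   >
    [2,4] PP/S   >B
      [2,3] "here" : PP/(S/PP)
      [3,4] "clearly" : (S/PP)/S
    [4,5] "ate" : S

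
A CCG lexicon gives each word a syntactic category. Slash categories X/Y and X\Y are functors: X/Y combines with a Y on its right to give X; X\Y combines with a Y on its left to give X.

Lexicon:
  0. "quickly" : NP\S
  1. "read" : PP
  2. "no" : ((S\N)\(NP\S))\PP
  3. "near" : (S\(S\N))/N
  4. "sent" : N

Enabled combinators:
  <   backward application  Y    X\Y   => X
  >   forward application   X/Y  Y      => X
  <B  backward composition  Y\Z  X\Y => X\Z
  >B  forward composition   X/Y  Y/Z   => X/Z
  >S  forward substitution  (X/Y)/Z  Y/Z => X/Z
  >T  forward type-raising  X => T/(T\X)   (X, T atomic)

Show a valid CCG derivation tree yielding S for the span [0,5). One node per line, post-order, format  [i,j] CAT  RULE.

[0,1] NP\S  lex  "quickly"
[1,2] PP  lex  "read"
[2,3] ((S\N)\(NP\S))\PP  lex  "no"
[1,3] (S\N)\(NP\S)  <  k=2
[0,3] S\N  <  k=1
[3,4] (S\(S\N))/N  lex  "near"
[4,5] N  lex  "sent"
[3,5] S\(S\N)  >  k=4
[0,5] S  <  k=3

[0,5] S   <
  [0,3] S\N   <
    [0,1] "quickly" : NP\S
    [1,3] (S\N)\(NP\S)   <
      [1,2] "read" : PP
      [2,3] "no" : ((S\N)\(NP\S))\PP
  [3,5] S\(S\N)   >
    [3,4] "near" : (S\(S\N))/N
    [4,5] "sent" : N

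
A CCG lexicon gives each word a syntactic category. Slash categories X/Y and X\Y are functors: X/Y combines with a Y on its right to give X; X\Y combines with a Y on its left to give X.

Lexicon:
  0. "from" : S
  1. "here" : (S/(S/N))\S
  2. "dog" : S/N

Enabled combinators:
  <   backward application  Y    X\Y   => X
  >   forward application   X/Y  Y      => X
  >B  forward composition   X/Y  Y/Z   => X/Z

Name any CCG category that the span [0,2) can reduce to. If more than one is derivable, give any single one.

[0,3] S   >
  [0,2] S/(S/N)   <
    [0,1] "from" : S
    [1,2] "here" : (S/(S/N))\S
  [2,3] "dog" : S/N

S/(S/N)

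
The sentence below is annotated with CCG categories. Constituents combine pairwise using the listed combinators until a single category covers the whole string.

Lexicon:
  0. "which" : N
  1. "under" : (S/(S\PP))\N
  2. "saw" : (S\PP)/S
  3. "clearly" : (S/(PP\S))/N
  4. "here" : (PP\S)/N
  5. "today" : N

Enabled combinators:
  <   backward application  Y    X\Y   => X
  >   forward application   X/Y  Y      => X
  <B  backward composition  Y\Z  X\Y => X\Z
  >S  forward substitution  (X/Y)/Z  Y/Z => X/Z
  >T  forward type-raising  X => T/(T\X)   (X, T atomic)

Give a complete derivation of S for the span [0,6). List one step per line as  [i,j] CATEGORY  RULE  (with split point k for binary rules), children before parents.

[0,6] S   >
  [0,2] S/(S\PP)   <
    [0,1] "which" : N
    [1,2] "under" : (S/(S\PP))\N
  [2,6] S\PP   >
    [2,3] "saw" : (S\PP)/S
    [3,6] S   >
      [3,5] S/N   >S
        [3,4] "clearly" : (S/(PP\S))/N
        [4,5] "here" : (PP\S)/N
      [5,6] "today" : N

[0,1] N  lex  "which"
[1,2] (S/(S\PP))\N  lex  "under"
[0,2] S/(S\PP)  <  k=1
[2,3] (S\PP)/S  lex  "saw"
[3,4] (S/(PP\S))/N  lex  "clearly"
[4,5] (PP\S)/N  lex  "here"
[3,5] S/N  >S  k=4
[5,6] N  lex  "today"
[3,6] S  >  k=5
[2,6] S\PP  >  k=3
[0,6] S  >  k=2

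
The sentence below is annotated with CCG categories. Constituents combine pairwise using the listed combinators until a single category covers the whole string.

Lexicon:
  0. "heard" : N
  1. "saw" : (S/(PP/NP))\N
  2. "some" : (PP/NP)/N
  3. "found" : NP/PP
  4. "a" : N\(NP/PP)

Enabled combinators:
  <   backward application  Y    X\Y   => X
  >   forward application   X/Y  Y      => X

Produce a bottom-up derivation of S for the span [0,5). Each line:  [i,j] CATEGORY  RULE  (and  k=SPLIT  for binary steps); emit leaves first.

[0,1] N  lex  "heard"
[1,2] (S/(PP/NP))\N  lex  "saw"
[0,2] S/(PP/NP)  <  k=1
[2,3] (PP/NP)/N  lex  "some"
[3,4] NP/PP  lex  "found"
[4,5] N\(NP/PP)  lex  "a"
[3,5] N  <  k=4
[2,5] PP/NP  >  k=3
[0,5] S  >  k=2

[0,5] S   >
  [0,2] S/(PP/NP)   <
    [0,1] "heard" : N
    [1,2] "saw" : (S/(PP/NP))\N
  [2,5] PP/NP   >
    [2,3] "some" : (PP/NP)/N
    [3,5] N   <
      [3,4] "found" : NP/PP
      [4,5] "a" : N\(NP/PP)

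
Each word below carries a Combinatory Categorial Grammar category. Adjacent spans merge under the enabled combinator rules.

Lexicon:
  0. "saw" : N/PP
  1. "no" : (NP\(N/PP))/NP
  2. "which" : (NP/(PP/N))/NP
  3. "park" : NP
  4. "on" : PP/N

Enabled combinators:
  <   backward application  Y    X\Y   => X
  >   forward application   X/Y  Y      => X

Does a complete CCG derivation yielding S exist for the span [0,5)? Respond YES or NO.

N/PP (NP\(N/PP))/NP (NP/(PP/N))/NP NP PP/N
CKY chart[0,5] = {NP}; S ∉ chart

NO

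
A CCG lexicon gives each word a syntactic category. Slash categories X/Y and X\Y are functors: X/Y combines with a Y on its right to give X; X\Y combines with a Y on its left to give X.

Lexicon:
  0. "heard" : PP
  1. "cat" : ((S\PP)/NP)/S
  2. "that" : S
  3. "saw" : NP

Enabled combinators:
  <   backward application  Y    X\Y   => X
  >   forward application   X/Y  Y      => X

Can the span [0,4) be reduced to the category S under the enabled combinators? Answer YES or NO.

[0,4] S   <
  [0,1] "heard" : PP
  [1,4] S\PP   >
    [1,3] (S\PP)/NP   >
      [1,2] "cat" : ((S\PP)/NP)/S
      [2,3] "that" : S
    [3,4] "saw" : NP

YES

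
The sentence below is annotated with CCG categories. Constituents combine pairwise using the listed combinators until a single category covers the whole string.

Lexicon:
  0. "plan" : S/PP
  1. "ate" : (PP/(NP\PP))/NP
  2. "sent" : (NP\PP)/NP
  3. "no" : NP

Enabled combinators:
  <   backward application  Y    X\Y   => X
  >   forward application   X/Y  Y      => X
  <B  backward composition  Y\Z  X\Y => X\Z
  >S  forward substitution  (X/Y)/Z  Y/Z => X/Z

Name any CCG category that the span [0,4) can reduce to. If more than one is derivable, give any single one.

S

[0,4] S   >
  [0,1] "plan" : S/PP
  [1,4] PP   >
    [1,3] PP/NP   >S
      [1,2] "ate" : (PP/(NP\PP))/NP
      [2,3] "sent" : (NP\PP)/NP
    [3,4] "no" : NP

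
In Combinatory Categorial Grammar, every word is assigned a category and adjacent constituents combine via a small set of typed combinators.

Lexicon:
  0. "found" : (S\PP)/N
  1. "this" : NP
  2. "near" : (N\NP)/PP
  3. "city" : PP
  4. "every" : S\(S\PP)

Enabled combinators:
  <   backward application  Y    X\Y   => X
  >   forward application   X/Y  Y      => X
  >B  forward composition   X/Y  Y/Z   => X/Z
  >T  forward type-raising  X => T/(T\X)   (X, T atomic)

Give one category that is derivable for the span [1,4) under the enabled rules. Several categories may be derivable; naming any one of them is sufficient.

N

[0,5] S   <
  [0,4] S\PP   >
    [0,1] "found" : (S\PP)/N
    [1,4] N   <
      [1,2] "this" : NP
      [2,4] N\NP   >
        [2,3] "near" : (N\NP)/PP
        [3,4] "city" : PP
  [4,5] "every" : S\(S\PP)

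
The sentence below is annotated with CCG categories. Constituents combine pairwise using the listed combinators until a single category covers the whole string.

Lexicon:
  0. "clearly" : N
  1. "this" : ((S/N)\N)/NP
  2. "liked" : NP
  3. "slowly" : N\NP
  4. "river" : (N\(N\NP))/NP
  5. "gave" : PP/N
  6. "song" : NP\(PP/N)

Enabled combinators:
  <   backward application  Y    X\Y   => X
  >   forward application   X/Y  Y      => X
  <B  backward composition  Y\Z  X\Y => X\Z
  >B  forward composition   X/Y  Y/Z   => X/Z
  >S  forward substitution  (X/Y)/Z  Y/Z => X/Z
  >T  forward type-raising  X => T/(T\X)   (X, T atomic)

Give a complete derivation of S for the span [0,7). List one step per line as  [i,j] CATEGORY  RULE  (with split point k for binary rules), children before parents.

[0,7] S   >
  [0,3] S/N   <
    [0,1] "clearly" : N
    [1,3] (S/N)\N   >
      [1,2] "this" : ((S/N)\N)/NP
      [2,3] "liked" : NP
  [3,7] N   <
    [3,4] "slowly" : N\NP
    [4,7] N\(N\NP)   >
      [4,5] "river" : (N\(N\NP))/NP
      [5,7] NP   <
        [5,6] "gave" : PP/N
        [6,7] "song" : NP\(PP/N)

[0,1] N  lex  "clearly"
[1,2] ((S/N)\N)/NP  lex  "this"
[2,3] NP  lex  "liked"
[1,3] (S/N)\N  >  k=2
[0,3] S/N  <  k=1
[3,4] N\NP  lex  "slowly"
[4,5] (N\(N\NP))/NP  lex  "river"
[5,6] PP/N  lex  "gave"
[6,7] NP\(PP/N)  lex  "song"
[5,7] NP  <  k=6
[4,7] N\(N\NP)  >  k=5
[3,7] N  <  k=4
[0,7] S  >  k=3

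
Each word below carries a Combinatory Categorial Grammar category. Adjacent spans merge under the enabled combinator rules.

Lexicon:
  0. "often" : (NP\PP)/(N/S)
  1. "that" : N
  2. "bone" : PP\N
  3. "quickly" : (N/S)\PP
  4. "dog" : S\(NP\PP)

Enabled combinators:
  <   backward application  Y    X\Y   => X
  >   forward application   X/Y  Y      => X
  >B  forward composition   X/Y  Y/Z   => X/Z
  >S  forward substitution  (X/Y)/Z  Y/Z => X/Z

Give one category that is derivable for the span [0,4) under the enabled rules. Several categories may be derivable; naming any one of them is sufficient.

NP\PP

[0,5] S   <
  [0,4] NP\PP   >
    [0,1] "often" : (NP\PP)/(N/S)
    [1,4] N/S   <
      [1,3] PP   <
        [1,2] "that" : N
        [2,3] "bone" : PP\N
      [3,4] "quickly" : (N/S)\PP
  [4,5] "dog" : S\(NP\PP)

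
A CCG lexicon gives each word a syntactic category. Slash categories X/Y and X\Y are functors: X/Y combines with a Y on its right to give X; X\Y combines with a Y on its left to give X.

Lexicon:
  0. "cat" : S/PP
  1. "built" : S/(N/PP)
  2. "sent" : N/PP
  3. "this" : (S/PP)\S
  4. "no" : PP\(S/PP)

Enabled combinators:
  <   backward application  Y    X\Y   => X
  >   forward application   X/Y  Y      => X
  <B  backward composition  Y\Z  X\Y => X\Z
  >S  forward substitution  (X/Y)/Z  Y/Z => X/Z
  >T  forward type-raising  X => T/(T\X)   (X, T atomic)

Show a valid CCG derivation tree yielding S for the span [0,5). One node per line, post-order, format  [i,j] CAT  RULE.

[0,1] S/PP  lex  "cat"
[1,2] S/(N/PP)  lex  "built"
[2,3] N/PP  lex  "sent"
[1,3] S  >  k=2
[3,4] (S/PP)\S  lex  "this"
[1,4] S/PP  <  k=3
[4,5] PP\(S/PP)  lex  "no"
[1,5] PP  <  k=4
[0,5] S  >  k=1

[0,5] S   >
  [0,1] "cat" : S/PP
  [1,5] PP   <
    [1,4] S/PP   <
      [1,3] S   >
        [1,2] "built" : S/(N/PP)
        [2,3] "sent" : N/PP
      [3,4] "this" : (S/PP)\S
    [4,5] "no" : PP\(S/PP)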